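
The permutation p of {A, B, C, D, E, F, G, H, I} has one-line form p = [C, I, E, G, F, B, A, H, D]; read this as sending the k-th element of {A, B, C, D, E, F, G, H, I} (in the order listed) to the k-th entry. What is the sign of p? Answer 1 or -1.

-1

In disjoint-cycle form the cycle lengths are 8, 1.
A cycle is odd iff its length is even; p has 1 even-length cycle, so sgn(p) = (−1)^1 and p is odd.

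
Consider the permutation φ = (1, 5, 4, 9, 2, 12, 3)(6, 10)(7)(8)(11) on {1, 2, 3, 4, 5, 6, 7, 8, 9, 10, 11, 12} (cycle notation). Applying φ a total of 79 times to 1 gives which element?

4

1 lies in the 7-cycle (1, 5, 4, 9, 2, 12, 3).
On a 7-cycle, φ^7 is the identity, so φ^79 = φ^2 there (79 ≡ 2 mod 7).
Advancing 2 steps from 1: 1 → 5 → 4.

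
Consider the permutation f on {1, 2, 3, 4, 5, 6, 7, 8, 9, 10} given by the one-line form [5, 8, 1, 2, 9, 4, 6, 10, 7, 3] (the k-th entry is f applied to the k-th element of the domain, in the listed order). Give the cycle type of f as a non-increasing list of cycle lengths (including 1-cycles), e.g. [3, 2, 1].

[10]

The disjoint cycles are (1 5 9 7 6 4 2 8 10 3), with lengths 10 in non-increasing order.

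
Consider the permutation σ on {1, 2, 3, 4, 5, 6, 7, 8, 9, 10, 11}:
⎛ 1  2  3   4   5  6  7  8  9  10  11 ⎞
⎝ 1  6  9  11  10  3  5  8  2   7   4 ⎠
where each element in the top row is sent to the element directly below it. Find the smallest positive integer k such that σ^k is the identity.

Decomposing into disjoint cycles gives cycle lengths 4, 3, 2, 1, 1.
The order of σ is the least common multiple of its cycle lengths: lcm(4, 3, 2) = 12.

12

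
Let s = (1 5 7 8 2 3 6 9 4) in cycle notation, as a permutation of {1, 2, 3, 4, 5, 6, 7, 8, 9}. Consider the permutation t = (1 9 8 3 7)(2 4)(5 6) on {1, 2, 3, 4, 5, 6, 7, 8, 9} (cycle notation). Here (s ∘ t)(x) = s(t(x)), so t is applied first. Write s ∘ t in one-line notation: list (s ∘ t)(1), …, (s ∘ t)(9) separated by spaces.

Chase each element through t then s: 1 → 9 → 4; 2 → 4 → 1; 3 → 7 → 8; 4 → 2 → 3; 5 → 6 → 9; 6 → 5 → 7; 7 → 1 → 5; 8 → 3 → 6; 9 → 8 → 2.
Collecting the images, s ∘ t = [4 1 8 3 9 7 5 6 2].

4 1 8 3 9 7 5 6 2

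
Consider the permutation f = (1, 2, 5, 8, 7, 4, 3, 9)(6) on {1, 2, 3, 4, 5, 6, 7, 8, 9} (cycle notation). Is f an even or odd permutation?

odd

The cycle lengths are 8, 1.
A cycle is odd iff its length is even; f has 1 even-length cycle, so sgn(f) = (−1)^1 and f is odd.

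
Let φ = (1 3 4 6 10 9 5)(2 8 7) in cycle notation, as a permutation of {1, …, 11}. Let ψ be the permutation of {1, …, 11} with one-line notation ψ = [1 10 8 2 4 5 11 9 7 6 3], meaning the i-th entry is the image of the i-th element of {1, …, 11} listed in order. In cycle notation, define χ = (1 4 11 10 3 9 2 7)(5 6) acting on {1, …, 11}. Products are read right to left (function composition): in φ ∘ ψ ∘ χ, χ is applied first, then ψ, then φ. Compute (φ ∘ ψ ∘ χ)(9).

Chase 9: χ(9) = 2; ψ(2) = 10; φ(10) = 9. Hence (φ ∘ ψ ∘ χ)(9) = 9.

9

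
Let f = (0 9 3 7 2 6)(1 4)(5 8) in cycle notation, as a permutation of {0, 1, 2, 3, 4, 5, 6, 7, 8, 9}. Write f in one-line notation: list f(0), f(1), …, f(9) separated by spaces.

9 4 6 7 1 8 0 2 5 3

Each element maps to the next entry in its cycle (wrapping to the front): 0→9, 1→4, 2→6, 3→7, 4→1, 5→8, 6→0, 7→2, 8→5, 9→3.
Listing these in domain order gives 9 4 6 7 1 8 0 2 5 3.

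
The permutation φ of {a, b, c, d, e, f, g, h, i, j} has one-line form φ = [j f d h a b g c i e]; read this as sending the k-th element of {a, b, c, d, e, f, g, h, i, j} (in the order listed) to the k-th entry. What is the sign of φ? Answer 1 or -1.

-1

In disjoint-cycle form the cycle lengths are 3, 3, 2, 1, 1.
A cycle is odd iff its length is even; φ has 1 even-length cycle, so sgn(φ) = (−1)^1 and φ is odd.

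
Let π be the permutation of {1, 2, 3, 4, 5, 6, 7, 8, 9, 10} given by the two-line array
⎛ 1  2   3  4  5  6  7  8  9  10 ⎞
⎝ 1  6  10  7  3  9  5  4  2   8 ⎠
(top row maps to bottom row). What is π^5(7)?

Tracing 7 → 5 → … returns to 7 after 6 steps, so 7 lies in a 6-cycle (3 10 8 4 7 5).
Stepping 5 places around the cycle: 7 → 5 → 3 → 10 → 8 → 4.

4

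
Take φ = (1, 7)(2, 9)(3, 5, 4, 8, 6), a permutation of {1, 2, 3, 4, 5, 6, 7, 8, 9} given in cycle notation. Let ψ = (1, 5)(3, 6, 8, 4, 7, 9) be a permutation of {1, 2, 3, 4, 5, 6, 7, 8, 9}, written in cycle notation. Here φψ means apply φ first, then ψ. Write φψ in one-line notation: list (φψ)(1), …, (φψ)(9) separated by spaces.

For each element, apply φ then ψ: 1 → 7 → 9; 2 → 9 → 3; 3 → 5 → 1; 4 → 8 → 4; 5 → 4 → 7; 6 → 3 → 6; 7 → 1 → 5; 8 → 6 → 8; 9 → 2 → 2.
So φψ in one-line form is 9 3 1 4 7 6 5 8 2.

9 3 1 4 7 6 5 8 2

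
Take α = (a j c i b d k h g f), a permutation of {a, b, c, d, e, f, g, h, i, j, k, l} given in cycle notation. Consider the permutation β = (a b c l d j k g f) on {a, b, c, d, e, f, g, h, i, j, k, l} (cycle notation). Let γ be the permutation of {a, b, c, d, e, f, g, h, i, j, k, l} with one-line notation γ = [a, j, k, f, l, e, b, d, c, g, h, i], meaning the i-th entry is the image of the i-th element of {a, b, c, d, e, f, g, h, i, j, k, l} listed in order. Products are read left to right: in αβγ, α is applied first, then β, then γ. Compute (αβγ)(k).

d

Apply the permutations in order: α(k) = h, then β(h) = h, then γ(h) = d. So (αβγ)(k) = d.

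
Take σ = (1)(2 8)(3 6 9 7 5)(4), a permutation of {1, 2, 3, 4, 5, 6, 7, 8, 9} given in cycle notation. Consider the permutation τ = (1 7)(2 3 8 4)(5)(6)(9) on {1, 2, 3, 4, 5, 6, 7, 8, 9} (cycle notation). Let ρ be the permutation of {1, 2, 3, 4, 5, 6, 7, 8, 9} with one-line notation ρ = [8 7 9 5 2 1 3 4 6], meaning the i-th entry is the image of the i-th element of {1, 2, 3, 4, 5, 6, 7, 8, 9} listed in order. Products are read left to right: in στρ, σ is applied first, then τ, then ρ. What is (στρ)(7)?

2

Chase 7: σ(7) = 5; τ(5) = 5; ρ(5) = 2. Hence (στρ)(7) = 2.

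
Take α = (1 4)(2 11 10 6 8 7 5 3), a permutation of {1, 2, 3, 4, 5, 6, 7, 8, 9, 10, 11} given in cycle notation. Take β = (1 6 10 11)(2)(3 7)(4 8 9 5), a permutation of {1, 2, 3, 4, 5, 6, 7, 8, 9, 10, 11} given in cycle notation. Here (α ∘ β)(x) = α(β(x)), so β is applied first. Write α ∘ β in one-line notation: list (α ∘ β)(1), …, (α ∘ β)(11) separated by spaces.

(α ∘ β)(x) = α(β(x)). Computing each image: α(β(1)) = α(6) = 8, α(β(2)) = α(2) = 11, α(β(3)) = α(7) = 5, α(β(4)) = α(8) = 7, α(β(5)) = α(4) = 1, α(β(6)) = α(10) = 6, α(β(7)) = α(3) = 2, α(β(8)) = α(9) = 9, α(β(9)) = α(5) = 3, α(β(10)) = α(11) = 10, α(β(11)) = α(1) = 4.
Hence α ∘ β = [8 11 5 7 1 6 2 9 3 10 4].

8 11 5 7 1 6 2 9 3 10 4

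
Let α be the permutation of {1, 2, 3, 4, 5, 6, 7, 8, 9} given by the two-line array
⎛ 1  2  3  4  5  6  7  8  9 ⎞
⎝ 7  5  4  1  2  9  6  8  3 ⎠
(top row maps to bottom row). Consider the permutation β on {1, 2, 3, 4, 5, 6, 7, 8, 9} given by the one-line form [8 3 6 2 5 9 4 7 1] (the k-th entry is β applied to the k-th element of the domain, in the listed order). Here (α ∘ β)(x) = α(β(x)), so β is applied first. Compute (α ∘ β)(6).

3

First apply β: β(6) = 9, then α(9) = 3. Thus (α ∘ β)(6) = 3.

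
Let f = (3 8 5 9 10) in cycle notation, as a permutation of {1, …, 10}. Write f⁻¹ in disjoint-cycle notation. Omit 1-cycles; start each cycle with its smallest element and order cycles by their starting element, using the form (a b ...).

Inverting a permutation written in cycle notation just reverses the order within every cycle.
After reversing and putting each cycle's least element first, f⁻¹ = (3 10 9 5 8).

(3 10 9 5 8)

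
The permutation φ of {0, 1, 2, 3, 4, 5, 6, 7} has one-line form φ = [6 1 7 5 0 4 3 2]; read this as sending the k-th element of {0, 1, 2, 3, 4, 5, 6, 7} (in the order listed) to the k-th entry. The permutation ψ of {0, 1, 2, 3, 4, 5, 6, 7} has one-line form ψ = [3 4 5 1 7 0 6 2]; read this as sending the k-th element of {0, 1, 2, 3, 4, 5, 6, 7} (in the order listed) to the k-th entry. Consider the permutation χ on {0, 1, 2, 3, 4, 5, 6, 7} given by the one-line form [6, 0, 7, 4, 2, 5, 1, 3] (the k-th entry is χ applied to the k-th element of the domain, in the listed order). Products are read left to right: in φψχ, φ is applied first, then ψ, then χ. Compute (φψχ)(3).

(φψχ)(3) = χ(ψ(φ(3))). φ(3) = 5, then ψ(5) = 0, then χ(0) = 6, so the result is 6.

6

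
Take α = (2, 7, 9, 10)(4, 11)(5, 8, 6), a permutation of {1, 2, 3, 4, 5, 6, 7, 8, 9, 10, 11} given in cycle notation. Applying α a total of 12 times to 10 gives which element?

10 lies in the 4-cycle (2, 7, 9, 10).
Since the cycle has length 4, α^12 acts on it the same as α^0 (12 mod 4 = 0).
So α^12(10) = 10.

10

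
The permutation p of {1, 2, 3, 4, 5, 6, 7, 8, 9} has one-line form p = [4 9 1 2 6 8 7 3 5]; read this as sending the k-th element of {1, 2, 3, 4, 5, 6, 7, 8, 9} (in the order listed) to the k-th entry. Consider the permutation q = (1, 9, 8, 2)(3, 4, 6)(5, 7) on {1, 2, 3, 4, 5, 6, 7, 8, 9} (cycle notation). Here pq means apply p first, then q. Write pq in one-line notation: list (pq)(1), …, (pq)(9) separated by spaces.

Chase each element through p then q: 1 → 4 → 6; 2 → 9 → 8; 3 → 1 → 9; 4 → 2 → 1; 5 → 6 → 3; 6 → 8 → 2; 7 → 7 → 5; 8 → 3 → 4; 9 → 5 → 7.
Collecting the images, pq = [6 8 9 1 3 2 5 4 7].

6 8 9 1 3 2 5 4 7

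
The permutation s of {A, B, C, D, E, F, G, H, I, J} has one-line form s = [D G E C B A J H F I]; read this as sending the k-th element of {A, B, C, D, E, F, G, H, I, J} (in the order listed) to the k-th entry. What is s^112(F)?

E

Tracing F → A → … returns to F after 9 steps, so F lies in a 9-cycle (A, D, C, E, B, G, J, I, F).
Since the cycle has length 9, s^112 acts on it the same as s^4 (112 mod 9 = 4).
Stepping 4 places around the cycle: F → A → D → C → E.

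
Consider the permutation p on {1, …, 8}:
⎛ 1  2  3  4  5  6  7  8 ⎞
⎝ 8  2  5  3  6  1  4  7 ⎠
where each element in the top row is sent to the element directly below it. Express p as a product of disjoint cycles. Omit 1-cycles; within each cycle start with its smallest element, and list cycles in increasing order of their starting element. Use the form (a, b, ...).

Start at 1 and follow images: 1 → 8 → 7 → 4 → 3 → 5 → 6 → 1, giving the cycle (1, 8, 7, 4, 3, 5, 6).
Repeating from the next unused element and collecting all non-trivial cycles gives (1, 8, 7, 4, 3, 5, 6).

(1, 8, 7, 4, 3, 5, 6)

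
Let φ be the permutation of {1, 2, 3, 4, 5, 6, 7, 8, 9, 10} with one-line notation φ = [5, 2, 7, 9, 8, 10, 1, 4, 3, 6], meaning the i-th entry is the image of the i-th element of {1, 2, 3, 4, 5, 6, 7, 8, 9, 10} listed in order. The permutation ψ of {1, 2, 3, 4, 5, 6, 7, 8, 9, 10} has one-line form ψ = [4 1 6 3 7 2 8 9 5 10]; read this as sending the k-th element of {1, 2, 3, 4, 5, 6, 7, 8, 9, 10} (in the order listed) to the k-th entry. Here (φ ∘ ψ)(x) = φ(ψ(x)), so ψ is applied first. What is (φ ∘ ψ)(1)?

9

First apply ψ: ψ(1) = 4, then φ(4) = 9. Thus (φ ∘ ψ)(1) = 9.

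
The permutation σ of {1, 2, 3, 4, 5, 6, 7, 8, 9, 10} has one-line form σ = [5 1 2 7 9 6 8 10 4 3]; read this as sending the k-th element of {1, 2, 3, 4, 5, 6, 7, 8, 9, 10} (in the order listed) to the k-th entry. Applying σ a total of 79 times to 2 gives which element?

10

Tracing 2 → 1 → … returns to 2 after 9 steps, so 2 lies in a 9-cycle (1 5 9 4 7 8 10 3 2).
Powers repeat with period 9 on this cycle, and 79 mod 9 = 7, so σ^79(2) = σ^7(2).
Advancing 7 steps from 2: 2 → 1 → 5 → 9 → 4 → 7 → 8 → 10.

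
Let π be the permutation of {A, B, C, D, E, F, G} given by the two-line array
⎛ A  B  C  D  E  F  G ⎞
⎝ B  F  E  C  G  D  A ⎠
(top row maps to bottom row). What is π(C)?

E

The entry below C in the array is E, so π(C) = E.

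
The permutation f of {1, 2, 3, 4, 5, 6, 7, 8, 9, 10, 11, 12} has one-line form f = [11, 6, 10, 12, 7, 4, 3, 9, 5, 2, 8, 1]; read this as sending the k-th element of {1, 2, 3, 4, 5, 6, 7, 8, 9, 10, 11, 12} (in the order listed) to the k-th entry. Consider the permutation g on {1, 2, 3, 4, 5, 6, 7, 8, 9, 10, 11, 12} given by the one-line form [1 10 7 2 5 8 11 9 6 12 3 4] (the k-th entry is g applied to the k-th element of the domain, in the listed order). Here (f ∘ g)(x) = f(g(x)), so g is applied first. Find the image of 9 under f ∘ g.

g(9) = 6, then f(6) = 4; composing gives (f ∘ g)(9) = 4.

4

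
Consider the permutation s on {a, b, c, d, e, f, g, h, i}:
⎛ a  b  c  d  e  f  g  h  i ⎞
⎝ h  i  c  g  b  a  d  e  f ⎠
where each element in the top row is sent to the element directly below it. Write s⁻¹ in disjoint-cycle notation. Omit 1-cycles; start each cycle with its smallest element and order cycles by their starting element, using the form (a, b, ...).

(a, f, i, b, e, h)(d, g)

The cycle decomposition of s is (a, h, e, b, i, f)(d, g).
Reversing each cycle (and rotating so the smallest element leads) gives s⁻¹ = (a, f, i, b, e, h)(d, g).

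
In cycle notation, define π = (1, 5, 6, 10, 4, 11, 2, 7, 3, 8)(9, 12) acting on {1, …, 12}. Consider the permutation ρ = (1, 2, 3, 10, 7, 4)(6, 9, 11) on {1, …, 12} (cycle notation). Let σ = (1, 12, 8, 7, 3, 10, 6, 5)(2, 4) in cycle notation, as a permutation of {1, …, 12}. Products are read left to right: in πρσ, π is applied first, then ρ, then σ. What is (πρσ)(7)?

Chase 7: π(7) = 3; ρ(3) = 10; σ(10) = 6. Hence (πρσ)(7) = 6.

6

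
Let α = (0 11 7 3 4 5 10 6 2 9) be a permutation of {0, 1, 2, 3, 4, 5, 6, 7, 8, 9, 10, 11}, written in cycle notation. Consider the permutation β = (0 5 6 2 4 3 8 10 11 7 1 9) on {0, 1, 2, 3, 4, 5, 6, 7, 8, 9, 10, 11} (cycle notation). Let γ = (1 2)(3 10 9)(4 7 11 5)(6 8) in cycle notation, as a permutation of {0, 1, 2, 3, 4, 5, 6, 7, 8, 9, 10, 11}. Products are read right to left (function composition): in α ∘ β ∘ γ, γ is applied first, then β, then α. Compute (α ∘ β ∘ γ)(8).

Chase 8: γ(8) = 6; β(6) = 2; α(2) = 9. Hence (α ∘ β ∘ γ)(8) = 9.

9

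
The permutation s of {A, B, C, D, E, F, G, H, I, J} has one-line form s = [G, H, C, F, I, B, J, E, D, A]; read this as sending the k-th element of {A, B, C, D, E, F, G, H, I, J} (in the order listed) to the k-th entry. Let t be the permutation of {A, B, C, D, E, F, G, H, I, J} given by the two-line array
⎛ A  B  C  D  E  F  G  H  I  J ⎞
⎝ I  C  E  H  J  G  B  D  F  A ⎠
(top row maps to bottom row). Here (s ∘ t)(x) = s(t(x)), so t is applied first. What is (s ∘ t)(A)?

D

(s ∘ t)(A) = s(t(A)). t(A) = I, then s(I) = D. So (s ∘ t)(A) = D.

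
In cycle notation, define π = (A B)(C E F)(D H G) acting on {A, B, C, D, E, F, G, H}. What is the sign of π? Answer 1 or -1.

The cycle lengths are 3, 3, 2.
A cycle is odd iff its length is even; π has 1 even-length cycle, so sgn(π) = (−1)^1 and π is odd.

-1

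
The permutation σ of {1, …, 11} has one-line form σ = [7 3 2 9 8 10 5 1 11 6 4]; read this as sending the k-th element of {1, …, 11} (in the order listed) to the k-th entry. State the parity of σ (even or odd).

In disjoint-cycle form the cycle lengths are 4, 3, 2, 2.
A cycle of length ℓ contributes ℓ−1 transpositions, so σ is a product of 3 + 2 + 1 + 1 = 7 transpositions — odd.

odd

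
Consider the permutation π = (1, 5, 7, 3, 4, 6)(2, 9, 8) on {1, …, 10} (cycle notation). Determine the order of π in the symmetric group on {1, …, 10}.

6

The cycle type of π is (6, 3, 1).
The order of π is the least common multiple of its cycle lengths: lcm(6, 3) = 6.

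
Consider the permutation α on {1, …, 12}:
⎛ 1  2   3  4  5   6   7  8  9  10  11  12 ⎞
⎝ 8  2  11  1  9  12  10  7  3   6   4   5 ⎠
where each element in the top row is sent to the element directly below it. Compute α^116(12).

Tracing 12 → 5 → … returns to 12 after 11 steps, so 12 lies in an 11-cycle (1 8 7 10 6 12 5 9 3 11 4).
Since the cycle has length 11, α^116 acts on it the same as α^6 (116 mod 11 = 6).
Advancing 6 steps from 12: 12 → 5 → 9 → 3 → 11 → 4 → 1.

1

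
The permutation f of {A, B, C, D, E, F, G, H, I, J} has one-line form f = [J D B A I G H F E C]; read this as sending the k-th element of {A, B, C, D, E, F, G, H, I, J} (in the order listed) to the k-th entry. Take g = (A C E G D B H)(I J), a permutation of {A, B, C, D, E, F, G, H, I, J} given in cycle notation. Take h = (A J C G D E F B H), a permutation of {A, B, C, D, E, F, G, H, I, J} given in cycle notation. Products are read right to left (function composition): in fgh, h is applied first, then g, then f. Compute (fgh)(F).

Chase F: h(F) = B; g(B) = H; f(H) = F. Hence (fgh)(F) = F.

F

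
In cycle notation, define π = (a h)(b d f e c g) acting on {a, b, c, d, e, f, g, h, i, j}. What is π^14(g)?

d

g lies in the 6-cycle (b d f e c g).
Since the cycle has length 6, π^14 acts on it the same as π^2 (14 mod 6 = 2).
Stepping 2 places around the cycle: g → b → d.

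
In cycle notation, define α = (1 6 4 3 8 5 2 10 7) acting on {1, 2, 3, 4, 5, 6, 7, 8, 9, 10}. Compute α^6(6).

10

6 lies in the 9-cycle (1 6 4 3 8 5 2 10 7).
Stepping 6 places around the cycle: 6 → 4 → 3 → 8 → 5 → 2 → 10.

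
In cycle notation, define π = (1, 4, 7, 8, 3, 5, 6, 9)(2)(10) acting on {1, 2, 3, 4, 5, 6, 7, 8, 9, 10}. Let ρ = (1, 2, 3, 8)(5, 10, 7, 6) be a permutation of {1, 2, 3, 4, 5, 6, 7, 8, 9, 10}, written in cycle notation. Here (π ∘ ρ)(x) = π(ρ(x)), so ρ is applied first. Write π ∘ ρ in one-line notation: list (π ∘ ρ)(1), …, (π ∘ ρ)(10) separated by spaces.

2 5 3 7 10 6 9 4 1 8

Chase each element through ρ then π: 1 → 2 → 2; 2 → 3 → 5; 3 → 8 → 3; 4 → 4 → 7; 5 → 10 → 10; 6 → 5 → 6; 7 → 6 → 9; 8 → 1 → 4; 9 → 9 → 1; 10 → 7 → 8.
Collecting the images, π ∘ ρ = [2 5 3 7 10 6 9 4 1 8].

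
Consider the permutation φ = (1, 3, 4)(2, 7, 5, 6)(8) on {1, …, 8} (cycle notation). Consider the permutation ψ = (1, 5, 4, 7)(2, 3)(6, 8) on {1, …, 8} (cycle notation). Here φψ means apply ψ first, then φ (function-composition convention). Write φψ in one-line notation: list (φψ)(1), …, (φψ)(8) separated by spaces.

6 4 7 5 1 8 3 2

(φψ)(x) = φ(ψ(x)). Computing each image: φ(ψ(1)) = φ(5) = 6, φ(ψ(2)) = φ(3) = 4, φ(ψ(3)) = φ(2) = 7, φ(ψ(4)) = φ(7) = 5, φ(ψ(5)) = φ(4) = 1, φ(ψ(6)) = φ(8) = 8, φ(ψ(7)) = φ(1) = 3, φ(ψ(8)) = φ(6) = 2.
Hence φψ = [6 4 7 5 1 8 3 2].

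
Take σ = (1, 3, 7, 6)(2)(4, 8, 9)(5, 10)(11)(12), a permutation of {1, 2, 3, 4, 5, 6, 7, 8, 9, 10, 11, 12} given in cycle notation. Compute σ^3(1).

6

1 lies in the 4-cycle (1, 3, 7, 6).
Advancing 3 steps from 1: 1 → 3 → 7 → 6.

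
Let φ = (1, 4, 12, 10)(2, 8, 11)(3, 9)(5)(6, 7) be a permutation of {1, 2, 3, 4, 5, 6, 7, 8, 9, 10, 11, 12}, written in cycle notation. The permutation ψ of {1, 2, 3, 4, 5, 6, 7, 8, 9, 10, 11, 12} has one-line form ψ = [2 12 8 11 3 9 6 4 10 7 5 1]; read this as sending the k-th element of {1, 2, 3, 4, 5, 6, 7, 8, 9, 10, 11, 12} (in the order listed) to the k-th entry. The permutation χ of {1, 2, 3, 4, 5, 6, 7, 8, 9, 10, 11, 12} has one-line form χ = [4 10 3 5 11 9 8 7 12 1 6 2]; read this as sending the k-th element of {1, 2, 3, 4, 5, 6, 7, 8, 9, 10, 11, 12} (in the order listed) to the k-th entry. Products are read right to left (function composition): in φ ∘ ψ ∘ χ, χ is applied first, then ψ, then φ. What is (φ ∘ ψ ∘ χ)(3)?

(φ ∘ ψ ∘ χ)(3) = φ(ψ(χ(3))). χ(3) = 3, then ψ(3) = 8, then φ(8) = 11, so the result is 11.

11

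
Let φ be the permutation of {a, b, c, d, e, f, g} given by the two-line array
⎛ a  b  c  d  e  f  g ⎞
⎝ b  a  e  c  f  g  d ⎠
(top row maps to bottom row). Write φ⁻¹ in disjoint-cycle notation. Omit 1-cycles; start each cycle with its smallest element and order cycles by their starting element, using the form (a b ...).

(a b)(c d g f e)

The cycle decomposition of φ is (a b)(c e f g d).
Reversing each cycle (and rotating so the smallest element leads) gives φ⁻¹ = (a b)(c d g f e).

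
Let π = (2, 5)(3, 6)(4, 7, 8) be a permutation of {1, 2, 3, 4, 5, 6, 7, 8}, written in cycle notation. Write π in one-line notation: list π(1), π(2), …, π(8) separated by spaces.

1 5 6 7 2 3 8 4

Each element maps to the next entry in its cycle (wrapping to the front): 1↦1, 2↦5, 3↦6, 4↦7, 5↦2, 6↦3, 7↦8, 8↦4.
Listing these in domain order gives 1 5 6 7 2 3 8 4.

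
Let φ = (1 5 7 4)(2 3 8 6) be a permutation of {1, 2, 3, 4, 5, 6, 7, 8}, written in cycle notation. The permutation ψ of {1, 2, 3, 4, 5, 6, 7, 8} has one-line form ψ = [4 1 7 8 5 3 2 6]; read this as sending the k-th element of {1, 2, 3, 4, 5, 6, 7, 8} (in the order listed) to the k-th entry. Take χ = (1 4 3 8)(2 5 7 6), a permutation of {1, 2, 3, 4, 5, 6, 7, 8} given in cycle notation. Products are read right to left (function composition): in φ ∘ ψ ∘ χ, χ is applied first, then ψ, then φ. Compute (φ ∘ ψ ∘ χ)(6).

5

(φ ∘ ψ ∘ χ)(6) = φ(ψ(χ(6))). χ(6) = 2, then ψ(2) = 1, then φ(1) = 5, so the result is 5.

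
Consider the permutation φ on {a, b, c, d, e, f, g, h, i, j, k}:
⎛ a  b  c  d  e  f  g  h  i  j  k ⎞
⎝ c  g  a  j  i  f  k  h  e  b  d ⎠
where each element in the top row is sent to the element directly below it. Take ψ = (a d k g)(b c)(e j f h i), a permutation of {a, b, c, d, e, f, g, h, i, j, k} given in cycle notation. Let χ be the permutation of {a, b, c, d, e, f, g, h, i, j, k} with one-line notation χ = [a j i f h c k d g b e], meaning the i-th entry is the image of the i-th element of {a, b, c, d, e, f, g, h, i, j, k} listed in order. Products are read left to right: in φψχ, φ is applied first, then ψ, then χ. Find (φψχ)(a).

j

Apply the permutations in order: φ(a) = c, then ψ(c) = b, then χ(b) = j. So (φψχ)(a) = j.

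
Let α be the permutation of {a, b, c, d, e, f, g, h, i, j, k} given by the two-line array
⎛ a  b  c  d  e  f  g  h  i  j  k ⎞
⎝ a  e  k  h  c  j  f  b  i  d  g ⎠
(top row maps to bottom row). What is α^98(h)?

Tracing h → b → … returns to h after 9 steps, so h lies in a 9-cycle (b e c k g f j d h).
Powers repeat with period 9 on this cycle, and 98 mod 9 = 8, so α^98(h) = α^8(h).
Advancing 8 steps from h: h → b → e → c → k → g → f → j → d.

d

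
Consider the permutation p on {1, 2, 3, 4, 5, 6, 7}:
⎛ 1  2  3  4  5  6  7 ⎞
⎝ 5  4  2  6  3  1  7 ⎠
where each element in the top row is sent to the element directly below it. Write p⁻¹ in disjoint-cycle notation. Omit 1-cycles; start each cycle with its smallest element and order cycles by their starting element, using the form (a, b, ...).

(1, 6, 4, 2, 3, 5)

The cycle decomposition of p is (1, 5, 3, 2, 4, 6).
The inverse reverses every cycle; in canonical form, p⁻¹ = (1, 6, 4, 2, 3, 5).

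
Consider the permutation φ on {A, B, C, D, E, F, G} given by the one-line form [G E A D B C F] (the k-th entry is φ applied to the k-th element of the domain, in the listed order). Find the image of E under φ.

E is element number 5 of the domain, and entry number 5 of the one-line form is B, so φ(E) = B.

B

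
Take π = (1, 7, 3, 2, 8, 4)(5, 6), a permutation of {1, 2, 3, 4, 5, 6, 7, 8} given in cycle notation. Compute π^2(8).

1

8 lies in the 6-cycle (1, 7, 3, 2, 8, 4).
Stepping 2 places around the cycle: 8 → 4 → 1.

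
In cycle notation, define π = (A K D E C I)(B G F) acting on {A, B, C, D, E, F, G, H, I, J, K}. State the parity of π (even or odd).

odd

The cycle lengths are 6, 3, 1, 1.
A cycle is odd iff its length is even; π has 1 even-length cycle, so sgn(π) = (−1)^1 and π is odd.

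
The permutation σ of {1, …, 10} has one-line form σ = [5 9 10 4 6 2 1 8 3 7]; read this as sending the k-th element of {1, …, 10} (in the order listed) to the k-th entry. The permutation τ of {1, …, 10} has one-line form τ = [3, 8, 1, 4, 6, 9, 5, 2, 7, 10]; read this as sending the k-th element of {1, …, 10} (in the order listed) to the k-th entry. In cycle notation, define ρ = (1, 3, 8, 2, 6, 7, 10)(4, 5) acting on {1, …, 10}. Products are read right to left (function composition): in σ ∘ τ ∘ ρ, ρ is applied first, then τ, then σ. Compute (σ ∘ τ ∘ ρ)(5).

Apply the permutations in order: ρ(5) = 4, then τ(4) = 4, then σ(4) = 4. So (σ ∘ τ ∘ ρ)(5) = 4.

4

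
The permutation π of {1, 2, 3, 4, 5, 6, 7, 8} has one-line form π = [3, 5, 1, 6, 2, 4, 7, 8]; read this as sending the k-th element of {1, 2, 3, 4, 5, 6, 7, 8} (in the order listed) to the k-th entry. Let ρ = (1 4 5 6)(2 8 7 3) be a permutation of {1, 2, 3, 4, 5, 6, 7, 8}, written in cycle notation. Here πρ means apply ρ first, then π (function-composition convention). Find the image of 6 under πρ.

3

First apply ρ: ρ(6) = 1, then π(1) = 3. Thus (πρ)(6) = 3.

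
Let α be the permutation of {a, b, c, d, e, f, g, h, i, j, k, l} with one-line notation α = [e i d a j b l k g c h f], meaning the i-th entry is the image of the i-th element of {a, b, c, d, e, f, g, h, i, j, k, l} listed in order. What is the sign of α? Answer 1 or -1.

In disjoint-cycle form the cycle lengths are 5, 5, 2.
A cycle is odd iff its length is even; α has 1 even-length cycle, so sgn(α) = (−1)^1 and α is odd.

-1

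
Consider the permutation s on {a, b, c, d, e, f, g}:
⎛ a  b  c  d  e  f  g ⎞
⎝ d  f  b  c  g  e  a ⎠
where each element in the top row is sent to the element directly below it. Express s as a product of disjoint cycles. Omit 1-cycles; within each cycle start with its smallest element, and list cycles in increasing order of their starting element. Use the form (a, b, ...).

Iterating s from a gives a → d → c → b → f → e → g → a; that is the 7-cycle (a, d, c, b, f, e, g).
Repeating from the next unused element and collecting all non-trivial cycles gives (a, d, c, b, f, e, g).

(a, d, c, b, f, e, g)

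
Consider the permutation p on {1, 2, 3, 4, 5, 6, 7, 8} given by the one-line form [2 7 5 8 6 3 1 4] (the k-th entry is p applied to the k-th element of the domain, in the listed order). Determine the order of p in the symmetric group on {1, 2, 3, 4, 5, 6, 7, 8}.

Decomposing into disjoint cycles gives cycle lengths 3, 3, 2.
The order is lcm(3, 3, 2) = 6.

6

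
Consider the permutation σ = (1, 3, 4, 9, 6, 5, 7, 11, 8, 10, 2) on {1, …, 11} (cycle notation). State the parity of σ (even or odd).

even

The cycle lengths are 11.
A cycle of length ℓ contributes ℓ−1 transpositions, so σ is a product of 10 transpositions — even.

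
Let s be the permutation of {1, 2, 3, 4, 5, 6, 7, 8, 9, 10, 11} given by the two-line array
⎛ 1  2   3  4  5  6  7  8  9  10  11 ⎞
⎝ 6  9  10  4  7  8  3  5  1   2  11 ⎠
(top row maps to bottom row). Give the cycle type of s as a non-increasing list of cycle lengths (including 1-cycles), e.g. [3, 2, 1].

[9, 1, 1]

The disjoint cycles are (1, 6, 8, 5, 7, 3, 10, 2, 9)(4)(11), with lengths 9, 1, 1 in non-increasing order.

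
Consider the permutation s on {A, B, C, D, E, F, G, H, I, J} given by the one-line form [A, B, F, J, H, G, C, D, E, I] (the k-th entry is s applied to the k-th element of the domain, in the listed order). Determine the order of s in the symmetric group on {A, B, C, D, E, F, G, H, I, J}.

The disjoint-cycle form of s has cycle lengths 5, 3, 1, 1.
The order of s is the least common multiple of its cycle lengths: lcm(5, 3) = 15.

15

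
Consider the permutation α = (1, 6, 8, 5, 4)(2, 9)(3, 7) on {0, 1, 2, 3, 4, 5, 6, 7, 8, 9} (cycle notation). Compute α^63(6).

4

6 lies in the 5-cycle (1, 6, 8, 5, 4).
Powers repeat with period 5 on this cycle, and 63 mod 5 = 3, so α^63(6) = α^3(6).
Advancing 3 steps from 6: 6 → 8 → 5 → 4.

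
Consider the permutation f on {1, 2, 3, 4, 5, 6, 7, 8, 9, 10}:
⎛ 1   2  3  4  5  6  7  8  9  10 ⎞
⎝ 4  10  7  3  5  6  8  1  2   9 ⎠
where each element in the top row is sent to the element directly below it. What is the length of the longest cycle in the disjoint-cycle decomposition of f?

Decomposing into disjoint cycles gives (1, 4, 3, 7, 8)(2, 10, 9); the longest has length 5.

5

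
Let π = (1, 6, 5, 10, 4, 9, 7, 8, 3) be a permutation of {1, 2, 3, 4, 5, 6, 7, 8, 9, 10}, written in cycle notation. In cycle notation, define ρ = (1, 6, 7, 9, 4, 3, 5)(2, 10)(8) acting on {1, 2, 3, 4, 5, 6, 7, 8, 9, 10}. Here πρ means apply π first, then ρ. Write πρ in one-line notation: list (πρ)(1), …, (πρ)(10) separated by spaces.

7 10 6 4 2 1 8 5 9 3

Chase each element through π then ρ: 1 → 6 → 7; 2 → 2 → 10; 3 → 1 → 6; 4 → 9 → 4; 5 → 10 → 2; 6 → 5 → 1; 7 → 8 → 8; 8 → 3 → 5; 9 → 7 → 9; 10 → 4 → 3.
Collecting the images, πρ = [7 10 6 4 2 1 8 5 9 3].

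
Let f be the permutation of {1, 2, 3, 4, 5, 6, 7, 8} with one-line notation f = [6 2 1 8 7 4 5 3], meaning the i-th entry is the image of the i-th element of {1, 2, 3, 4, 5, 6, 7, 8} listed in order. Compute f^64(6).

Tracing 6 → 4 → … returns to 6 after 5 steps, so 6 lies in a 5-cycle (1, 6, 4, 8, 3).
On a 5-cycle, f^5 is the identity, so f^64 = f^4 there (64 ≡ 4 mod 5).
Stepping 4 places around the cycle: 6 → 4 → 8 → 3 → 1.

1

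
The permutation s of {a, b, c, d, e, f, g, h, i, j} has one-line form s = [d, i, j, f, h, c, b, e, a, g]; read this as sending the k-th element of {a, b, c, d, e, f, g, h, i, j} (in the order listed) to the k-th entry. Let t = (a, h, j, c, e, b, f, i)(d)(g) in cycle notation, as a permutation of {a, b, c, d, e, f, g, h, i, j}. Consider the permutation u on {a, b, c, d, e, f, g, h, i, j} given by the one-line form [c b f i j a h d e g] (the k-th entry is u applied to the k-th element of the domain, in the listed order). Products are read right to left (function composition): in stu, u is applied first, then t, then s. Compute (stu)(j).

(stu)(j) = s(t(u(j))). u(j) = g, then t(g) = g, then s(g) = b, so the result is b.

b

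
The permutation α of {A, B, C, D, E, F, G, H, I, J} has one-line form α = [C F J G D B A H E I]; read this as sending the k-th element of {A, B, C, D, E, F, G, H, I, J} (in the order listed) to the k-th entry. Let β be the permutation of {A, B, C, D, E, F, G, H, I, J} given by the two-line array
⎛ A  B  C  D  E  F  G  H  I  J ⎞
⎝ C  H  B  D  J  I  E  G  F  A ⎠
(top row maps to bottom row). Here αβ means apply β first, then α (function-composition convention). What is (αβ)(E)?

(αβ)(E) = α(β(E)). β(E) = J, then α(J) = I. So (αβ)(E) = I.

I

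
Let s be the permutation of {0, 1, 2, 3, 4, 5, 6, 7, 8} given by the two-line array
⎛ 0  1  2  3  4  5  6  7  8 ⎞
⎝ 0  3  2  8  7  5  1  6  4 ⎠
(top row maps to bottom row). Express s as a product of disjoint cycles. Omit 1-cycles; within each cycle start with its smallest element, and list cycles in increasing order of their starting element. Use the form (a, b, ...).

Start at 1 and follow images: 1 → 3 → 8 → 4 → 7 → 6 → 1, giving the cycle (1, 3, 8, 4, 7, 6).
Continuing from each remaining unvisited element yields (1, 3, 8, 4, 7, 6).

(1, 3, 8, 4, 7, 6)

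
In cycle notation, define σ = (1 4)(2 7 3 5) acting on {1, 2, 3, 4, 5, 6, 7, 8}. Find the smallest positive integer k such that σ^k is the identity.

4

The cycle type of σ is (4, 2, 1, 1).
The order of σ is the least common multiple of its cycle lengths: lcm(4, 2) = 4.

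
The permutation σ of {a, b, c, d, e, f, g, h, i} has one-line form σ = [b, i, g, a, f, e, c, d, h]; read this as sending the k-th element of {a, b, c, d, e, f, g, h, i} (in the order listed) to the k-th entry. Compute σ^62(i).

d

Tracing i → h → … returns to i after 5 steps, so i lies in a 5-cycle (a, b, i, h, d).
On a 5-cycle, σ^5 is the identity, so σ^62 = σ^2 there (62 ≡ 2 mod 5).
Advancing 2 steps from i: i → h → d.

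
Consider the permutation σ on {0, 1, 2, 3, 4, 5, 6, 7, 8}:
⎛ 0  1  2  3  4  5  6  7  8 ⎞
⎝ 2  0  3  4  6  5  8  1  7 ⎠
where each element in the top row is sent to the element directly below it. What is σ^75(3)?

8

Tracing 3 → 4 → … returns to 3 after 8 steps, so 3 lies in an 8-cycle (0 2 3 4 6 8 7 1).
On an 8-cycle, σ^8 is the identity, so σ^75 = σ^3 there (75 ≡ 3 mod 8).
Advancing 3 steps from 3: 3 → 4 → 6 → 8.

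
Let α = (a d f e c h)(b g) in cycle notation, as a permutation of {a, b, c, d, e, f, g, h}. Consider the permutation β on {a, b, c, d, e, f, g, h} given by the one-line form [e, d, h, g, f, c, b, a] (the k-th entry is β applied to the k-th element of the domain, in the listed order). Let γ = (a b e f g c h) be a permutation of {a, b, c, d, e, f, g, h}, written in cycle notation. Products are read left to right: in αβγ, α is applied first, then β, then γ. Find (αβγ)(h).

f

Apply the permutations in order: α(h) = a, then β(a) = e, then γ(e) = f. So (αβγ)(h) = f.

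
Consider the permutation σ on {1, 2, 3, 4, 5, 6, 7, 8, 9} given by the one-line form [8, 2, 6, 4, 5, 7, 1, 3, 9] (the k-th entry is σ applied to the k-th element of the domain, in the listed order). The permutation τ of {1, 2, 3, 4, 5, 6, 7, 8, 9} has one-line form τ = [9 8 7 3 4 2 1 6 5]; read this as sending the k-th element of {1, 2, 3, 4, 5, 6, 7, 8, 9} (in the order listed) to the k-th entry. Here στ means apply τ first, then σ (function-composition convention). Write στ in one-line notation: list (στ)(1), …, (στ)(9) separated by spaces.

9 3 1 6 4 2 8 7 5

Chase each element through τ then σ: 1 → 9 → 9; 2 → 8 → 3; 3 → 7 → 1; 4 → 3 → 6; 5 → 4 → 4; 6 → 2 → 2; 7 → 1 → 8; 8 → 6 → 7; 9 → 5 → 5.
Collecting the images, στ = [9 3 1 6 4 2 8 7 5].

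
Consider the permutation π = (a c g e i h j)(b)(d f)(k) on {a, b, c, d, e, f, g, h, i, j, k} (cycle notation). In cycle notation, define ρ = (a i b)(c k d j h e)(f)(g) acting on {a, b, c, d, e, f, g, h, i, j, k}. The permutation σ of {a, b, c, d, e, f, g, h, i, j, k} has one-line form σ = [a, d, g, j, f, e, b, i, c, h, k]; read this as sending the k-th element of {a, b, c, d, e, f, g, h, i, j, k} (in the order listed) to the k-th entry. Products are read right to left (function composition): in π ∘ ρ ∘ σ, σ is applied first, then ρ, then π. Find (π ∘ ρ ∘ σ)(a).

h

Chase a: σ(a) = a; ρ(a) = i; π(i) = h. Hence (π ∘ ρ ∘ σ)(a) = h.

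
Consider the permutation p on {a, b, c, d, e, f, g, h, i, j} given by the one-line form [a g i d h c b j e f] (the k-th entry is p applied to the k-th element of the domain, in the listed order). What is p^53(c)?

Tracing c → i → … returns to c after 6 steps, so c lies in a 6-cycle (c, i, e, h, j, f).
On a 6-cycle, p^6 is the identity, so p^53 = p^5 there (53 ≡ 5 mod 6).
Advancing 5 steps from c: c → i → e → h → j → f.

f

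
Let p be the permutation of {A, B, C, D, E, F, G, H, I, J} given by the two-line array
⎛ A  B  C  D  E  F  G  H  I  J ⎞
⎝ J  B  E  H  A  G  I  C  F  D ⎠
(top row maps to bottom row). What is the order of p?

6

Decomposing into disjoint cycles gives cycle lengths 6, 3, 1.
Since disjoint cycles commute, ord(p) = lcm(6, 3) = 6.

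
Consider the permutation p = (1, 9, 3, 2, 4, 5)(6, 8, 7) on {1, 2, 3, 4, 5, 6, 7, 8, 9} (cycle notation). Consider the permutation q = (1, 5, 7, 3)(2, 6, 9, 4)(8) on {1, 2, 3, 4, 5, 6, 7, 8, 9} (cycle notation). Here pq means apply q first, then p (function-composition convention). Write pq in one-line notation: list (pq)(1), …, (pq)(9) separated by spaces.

(pq)(x) = p(q(x)). Computing each image: p(q(1)) = p(5) = 1, p(q(2)) = p(6) = 8, p(q(3)) = p(1) = 9, p(q(4)) = p(2) = 4, p(q(5)) = p(7) = 6, p(q(6)) = p(9) = 3, p(q(7)) = p(3) = 2, p(q(8)) = p(8) = 7, p(q(9)) = p(4) = 5.
Hence pq = [1 8 9 4 6 3 2 7 5].

1 8 9 4 6 3 2 7 5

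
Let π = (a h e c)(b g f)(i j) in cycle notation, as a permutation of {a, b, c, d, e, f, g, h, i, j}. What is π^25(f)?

f lies in the 3-cycle (b g f).
Since the cycle has length 3, π^25 acts on it the same as π^1 (25 mod 3 = 1).
Advancing 1 step from f: f → b.

b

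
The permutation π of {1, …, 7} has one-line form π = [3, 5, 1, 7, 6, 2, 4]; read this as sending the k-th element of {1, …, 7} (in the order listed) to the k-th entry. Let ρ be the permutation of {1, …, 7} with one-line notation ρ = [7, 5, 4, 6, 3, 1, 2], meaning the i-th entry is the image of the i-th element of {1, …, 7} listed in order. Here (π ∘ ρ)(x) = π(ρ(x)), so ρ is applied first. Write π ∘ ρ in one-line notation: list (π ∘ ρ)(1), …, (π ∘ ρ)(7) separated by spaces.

(π ∘ ρ)(x) = π(ρ(x)). Computing each image: π(ρ(1)) = π(7) = 4, π(ρ(2)) = π(5) = 6, π(ρ(3)) = π(4) = 7, π(ρ(4)) = π(6) = 2, π(ρ(5)) = π(3) = 1, π(ρ(6)) = π(1) = 3, π(ρ(7)) = π(2) = 5.
Hence π ∘ ρ = [4 6 7 2 1 3 5].

4 6 7 2 1 3 5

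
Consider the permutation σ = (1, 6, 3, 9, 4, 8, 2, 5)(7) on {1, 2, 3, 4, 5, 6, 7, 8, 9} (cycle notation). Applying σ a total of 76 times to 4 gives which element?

4 lies in the 8-cycle (1, 6, 3, 9, 4, 8, 2, 5).
Powers repeat with period 8 on this cycle, and 76 mod 8 = 4, so σ^76(4) = σ^4(4).
Advancing 4 steps from 4: 4 → 8 → 2 → 5 → 1.

1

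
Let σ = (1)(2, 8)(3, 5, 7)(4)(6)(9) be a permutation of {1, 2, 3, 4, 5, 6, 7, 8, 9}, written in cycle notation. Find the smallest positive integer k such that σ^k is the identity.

The disjoint cycles have lengths 3, 2, 1, 1, 1, 1.
The order of σ is the least common multiple of its cycle lengths: lcm(3, 2) = 6.

6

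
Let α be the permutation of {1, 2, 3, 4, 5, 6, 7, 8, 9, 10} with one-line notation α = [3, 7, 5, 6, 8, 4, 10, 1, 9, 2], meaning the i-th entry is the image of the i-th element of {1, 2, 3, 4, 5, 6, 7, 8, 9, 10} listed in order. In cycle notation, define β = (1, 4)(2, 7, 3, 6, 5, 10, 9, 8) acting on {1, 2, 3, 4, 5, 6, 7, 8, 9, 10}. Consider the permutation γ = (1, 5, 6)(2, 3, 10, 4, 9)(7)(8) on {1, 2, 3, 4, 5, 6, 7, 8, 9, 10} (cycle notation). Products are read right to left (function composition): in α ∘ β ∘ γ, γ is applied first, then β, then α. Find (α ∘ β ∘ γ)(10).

(α ∘ β ∘ γ)(10) = α(β(γ(10))). γ(10) = 4, then β(4) = 1, then α(1) = 3, so the result is 3.

3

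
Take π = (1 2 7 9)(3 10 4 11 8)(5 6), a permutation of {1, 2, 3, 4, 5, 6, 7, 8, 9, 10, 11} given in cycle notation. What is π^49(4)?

10

4 lies in the 5-cycle (3 10 4 11 8).
Since the cycle has length 5, π^49 acts on it the same as π^4 (49 mod 5 = 4).
Advancing 4 steps from 4: 4 → 11 → 8 → 3 → 10.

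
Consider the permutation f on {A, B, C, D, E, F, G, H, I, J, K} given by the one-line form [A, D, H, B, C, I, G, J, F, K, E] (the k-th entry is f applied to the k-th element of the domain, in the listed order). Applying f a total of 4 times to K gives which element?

J

Tracing K → E → … returns to K after 5 steps, so K lies in a 5-cycle (C, H, J, K, E).
Advancing 4 steps from K: K → E → C → H → J.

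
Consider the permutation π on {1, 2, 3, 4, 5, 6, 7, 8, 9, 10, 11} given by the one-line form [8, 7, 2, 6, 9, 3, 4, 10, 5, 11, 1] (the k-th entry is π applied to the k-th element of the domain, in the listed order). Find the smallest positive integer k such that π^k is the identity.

The disjoint-cycle form of π has cycle lengths 5, 4, 2.
The order of π is the least common multiple of its cycle lengths: lcm(5, 4, 2) = 20.

20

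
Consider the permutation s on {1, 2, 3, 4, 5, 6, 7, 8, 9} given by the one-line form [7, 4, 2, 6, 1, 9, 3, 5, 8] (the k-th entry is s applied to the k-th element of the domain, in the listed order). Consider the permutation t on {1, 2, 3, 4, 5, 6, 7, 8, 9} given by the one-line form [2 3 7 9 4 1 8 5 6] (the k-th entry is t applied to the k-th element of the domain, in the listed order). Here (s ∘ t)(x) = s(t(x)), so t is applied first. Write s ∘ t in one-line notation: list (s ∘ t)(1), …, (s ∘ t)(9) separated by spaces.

4 2 3 8 6 7 5 1 9

Chase each element through t then s: 1 → 2 → 4; 2 → 3 → 2; 3 → 7 → 3; 4 → 9 → 8; 5 → 4 → 6; 6 → 1 → 7; 7 → 8 → 5; 8 → 5 → 1; 9 → 6 → 9.
So s ∘ t in one-line form is 4 2 3 8 6 7 5 1 9.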